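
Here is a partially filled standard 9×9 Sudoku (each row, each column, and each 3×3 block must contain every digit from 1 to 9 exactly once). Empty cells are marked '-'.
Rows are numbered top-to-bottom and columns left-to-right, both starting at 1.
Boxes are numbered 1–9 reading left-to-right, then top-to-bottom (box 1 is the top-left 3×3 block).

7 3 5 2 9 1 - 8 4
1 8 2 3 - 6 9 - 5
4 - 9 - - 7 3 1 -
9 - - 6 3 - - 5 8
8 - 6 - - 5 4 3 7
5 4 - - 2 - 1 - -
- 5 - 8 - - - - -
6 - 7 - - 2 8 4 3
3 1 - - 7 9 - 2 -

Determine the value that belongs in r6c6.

8

Row 6 already contains {1, 2, 4, 5}.
Column 6 already contains {1, 2, 5, 6, 7, 9}.
Its 3×3 block (box 5) already contains {2, 3, 5, 6}.
The only value from 1–9 not eliminated is 8, so r6c6 = 8.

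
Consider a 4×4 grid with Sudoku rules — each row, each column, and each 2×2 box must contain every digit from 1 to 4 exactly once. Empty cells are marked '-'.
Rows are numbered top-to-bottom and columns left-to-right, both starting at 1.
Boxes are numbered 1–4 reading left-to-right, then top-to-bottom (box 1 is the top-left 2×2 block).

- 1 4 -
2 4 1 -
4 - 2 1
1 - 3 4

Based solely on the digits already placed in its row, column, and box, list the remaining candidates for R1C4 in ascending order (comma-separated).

2,3

Row 1 already contains {1, 4}.
Column 4 already contains {1, 4}.
Its 2×2 block (box 2) already contains {1, 4}.
Removing those from 1–4 leaves {2, 3} as the candidates for R1C4.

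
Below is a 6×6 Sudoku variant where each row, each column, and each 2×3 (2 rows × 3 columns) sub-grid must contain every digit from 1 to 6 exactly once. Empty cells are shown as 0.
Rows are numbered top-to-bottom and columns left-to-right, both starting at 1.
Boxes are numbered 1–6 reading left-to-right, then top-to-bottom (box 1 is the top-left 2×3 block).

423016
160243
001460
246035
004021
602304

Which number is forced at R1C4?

Row 1 already contains {1, 2, 3, 4, 6}.
Column 4 already contains {2, 3, 4}.
Its 2×3 block (box 2) already contains {1, 2, 3, 4, 6}.
The only value from 1–6 not eliminated is 5, so R1C4 = 5.

5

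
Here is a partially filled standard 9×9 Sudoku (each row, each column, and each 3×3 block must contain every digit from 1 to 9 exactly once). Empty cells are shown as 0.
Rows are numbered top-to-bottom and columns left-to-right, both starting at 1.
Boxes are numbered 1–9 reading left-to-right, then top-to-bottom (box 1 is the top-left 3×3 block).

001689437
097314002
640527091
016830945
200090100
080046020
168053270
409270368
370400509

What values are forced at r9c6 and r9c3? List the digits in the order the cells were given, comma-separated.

8,2

For r9c6:
  Consider where 8 can go in row 9.
  r9c3 is out (column 3 already has a 8).
  r9c5 is out (column 5 already has a 8).
  r9c8 is out (box 9 already has a 8).
  So the only cell in row 9 that can hold 8 is r9c6.
  So r9c6 = 8.
For r9c3:
  Row 9 already contains {3, 4, 5, 7, 9}.
  Column 3 already contains {1, 6, 7, 8, 9}.
  Its 3×3 block (box 7) already contains {1, 3, 4, 6, 7, 8, 9}.
  The only value from 1–9 not eliminated is 2, so r9c3 = 2.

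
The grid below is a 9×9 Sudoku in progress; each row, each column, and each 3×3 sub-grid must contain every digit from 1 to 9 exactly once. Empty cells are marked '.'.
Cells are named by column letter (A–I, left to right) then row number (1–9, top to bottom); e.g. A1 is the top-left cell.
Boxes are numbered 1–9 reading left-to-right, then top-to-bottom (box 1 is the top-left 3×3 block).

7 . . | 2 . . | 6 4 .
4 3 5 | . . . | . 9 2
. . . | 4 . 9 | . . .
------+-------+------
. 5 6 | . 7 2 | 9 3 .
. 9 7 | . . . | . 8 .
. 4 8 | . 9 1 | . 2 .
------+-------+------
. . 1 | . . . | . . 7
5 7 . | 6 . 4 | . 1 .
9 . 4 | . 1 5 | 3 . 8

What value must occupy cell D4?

Row 4 already contains {2, 3, 5, 6, 7, 9}.
Column D already contains {2, 4, 6}.
Its 3×3 block (box 5) already contains {1, 2, 7, 9}.
The only value from 1–9 not eliminated is 8, so D4 = 8.

8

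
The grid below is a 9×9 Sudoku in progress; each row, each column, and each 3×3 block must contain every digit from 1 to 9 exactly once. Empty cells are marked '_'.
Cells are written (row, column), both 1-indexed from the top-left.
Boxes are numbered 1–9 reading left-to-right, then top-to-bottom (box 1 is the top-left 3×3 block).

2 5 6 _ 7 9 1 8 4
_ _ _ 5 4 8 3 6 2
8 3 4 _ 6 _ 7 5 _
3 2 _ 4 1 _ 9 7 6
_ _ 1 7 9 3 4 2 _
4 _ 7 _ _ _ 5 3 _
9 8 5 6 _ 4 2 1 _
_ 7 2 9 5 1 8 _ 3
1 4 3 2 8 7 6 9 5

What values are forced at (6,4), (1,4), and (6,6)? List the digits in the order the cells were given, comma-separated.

8,3,6

For (6,4):
  Row 6 already contains {3, 4, 5, 7}.
  Column 4 already contains {2, 4, 5, 6, 7, 9}.
  Its 3×3 block (box 5) already contains {1, 3, 4, 7, 9}.
  The only value from 1–9 not eliminated is 8, so (6,4) = 8.
For (1,4):
  Row 1 already contains {1, 2, 4, 5, 6, 7, 8, 9}.
  Column 4 already contains {2, 4, 5, 6, 7, 9}.
  Its 3×3 block (box 2) already contains {4, 5, 6, 7, 8, 9}.
  The only value from 1–9 not eliminated is 3, so (1,4) = 3.
For (6,6):
  Consider where 6 can go in column 6.
  (3,6) is out (row 3 already has a 6).
  (4,6) is out (row 4 already has a 6).
  So the only cell in column 6 that can hold 6 is (6,6).
  So (6,6) = 6.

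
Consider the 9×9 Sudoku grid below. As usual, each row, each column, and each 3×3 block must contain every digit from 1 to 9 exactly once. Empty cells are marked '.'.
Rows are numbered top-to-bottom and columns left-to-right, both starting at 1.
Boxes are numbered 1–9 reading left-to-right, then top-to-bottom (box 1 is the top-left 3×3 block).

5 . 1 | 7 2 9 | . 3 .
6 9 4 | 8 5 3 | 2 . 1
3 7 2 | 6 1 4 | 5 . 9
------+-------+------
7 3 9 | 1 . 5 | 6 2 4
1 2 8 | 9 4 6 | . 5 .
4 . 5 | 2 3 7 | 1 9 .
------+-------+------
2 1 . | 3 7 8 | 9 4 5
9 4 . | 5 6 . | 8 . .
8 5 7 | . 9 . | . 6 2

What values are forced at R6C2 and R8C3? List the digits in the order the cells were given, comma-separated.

For R6C2:
  Row 6 already contains {1, 2, 3, 4, 5, 7, 9}.
  Column 2 already contains {1, 2, 3, 4, 5, 7, 9}.
  Its 3×3 block (box 4) already contains {1, 2, 3, 4, 5, 7, 8, 9}.
  The only value from 1–9 not eliminated is 6, so R6C2 = 6.
For R8C3:
  Row 8 already contains {4, 5, 6, 8, 9}.
  Column 3 already contains {1, 2, 4, 5, 7, 8, 9}.
  Its 3×3 block (box 7) already contains {1, 2, 4, 5, 7, 8, 9}.
  The only value from 1–9 not eliminated is 3, so R8C3 = 3.

6,3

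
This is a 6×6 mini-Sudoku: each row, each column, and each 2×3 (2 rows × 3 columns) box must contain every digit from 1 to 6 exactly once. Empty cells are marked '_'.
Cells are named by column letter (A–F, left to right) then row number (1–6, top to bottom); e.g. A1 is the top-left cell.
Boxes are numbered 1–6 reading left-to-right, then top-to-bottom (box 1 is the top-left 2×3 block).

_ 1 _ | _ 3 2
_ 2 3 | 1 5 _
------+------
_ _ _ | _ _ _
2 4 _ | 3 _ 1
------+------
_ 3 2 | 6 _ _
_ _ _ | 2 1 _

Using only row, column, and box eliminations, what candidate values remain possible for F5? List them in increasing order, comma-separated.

4,5

Row 5 already contains {2, 3, 6}.
Column F already contains {1, 2}.
Its 2×3 block (box 6) already contains {1, 2, 6}.
Removing those from 1–6 leaves {4, 5} as the candidates for F5.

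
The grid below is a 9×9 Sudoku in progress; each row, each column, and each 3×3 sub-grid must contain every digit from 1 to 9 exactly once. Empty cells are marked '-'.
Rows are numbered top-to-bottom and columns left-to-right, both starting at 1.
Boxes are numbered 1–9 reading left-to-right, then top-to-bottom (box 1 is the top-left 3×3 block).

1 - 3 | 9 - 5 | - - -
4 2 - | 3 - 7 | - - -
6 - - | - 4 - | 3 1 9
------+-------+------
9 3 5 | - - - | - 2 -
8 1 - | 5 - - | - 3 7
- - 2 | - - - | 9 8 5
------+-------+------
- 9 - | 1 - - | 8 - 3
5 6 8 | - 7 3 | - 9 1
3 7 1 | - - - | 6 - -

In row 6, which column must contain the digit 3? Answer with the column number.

5

Consider where 3 can go in row 6.
r6c1 is out (column 1 already has a 3).
r6c2 is out (column 2 already has a 3).
r6c4 is out (column 4 already has a 3).
r6c6 is out (column 6 already has a 3).
So the only cell in row 6 that can hold 3 is r6c5.
That is column 5.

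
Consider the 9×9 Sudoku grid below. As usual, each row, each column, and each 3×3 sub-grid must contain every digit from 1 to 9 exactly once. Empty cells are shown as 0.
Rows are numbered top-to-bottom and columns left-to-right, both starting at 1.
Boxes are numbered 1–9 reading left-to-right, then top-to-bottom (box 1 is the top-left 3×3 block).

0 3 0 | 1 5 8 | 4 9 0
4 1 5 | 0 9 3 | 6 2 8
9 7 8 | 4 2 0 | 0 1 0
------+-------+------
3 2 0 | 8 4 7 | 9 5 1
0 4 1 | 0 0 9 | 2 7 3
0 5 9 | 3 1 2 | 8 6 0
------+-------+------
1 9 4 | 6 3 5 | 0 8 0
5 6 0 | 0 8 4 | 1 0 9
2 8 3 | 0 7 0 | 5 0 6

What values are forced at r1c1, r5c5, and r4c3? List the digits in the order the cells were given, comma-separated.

For r1c1:
  Row 1 already contains {1, 3, 4, 5, 8, 9}.
  Column 1 already contains {1, 2, 3, 4, 5, 9}.
  Its 3×3 block (box 1) already contains {1, 3, 4, 5, 7, 8, 9}.
  The only value from 1–9 not eliminated is 6, so r1c1 = 6.
For r5c5:
  Row 5 already contains {1, 2, 3, 4, 7, 9}.
  Column 5 already contains {1, 2, 3, 4, 5, 7, 8, 9}.
  Its 3×3 block (box 5) already contains {1, 2, 3, 4, 7, 8, 9}.
  The only value from 1–9 not eliminated is 6, so r5c5 = 6.
For r4c3:
  Row 4 already contains {1, 2, 3, 4, 5, 7, 8, 9}.
  Column 3 already contains {1, 3, 4, 5, 8, 9}.
  Its 3×3 block (box 4) already contains {1, 2, 3, 4, 5, 9}.
  The only value from 1–9 not eliminated is 6, so r4c3 = 6.

6,6,6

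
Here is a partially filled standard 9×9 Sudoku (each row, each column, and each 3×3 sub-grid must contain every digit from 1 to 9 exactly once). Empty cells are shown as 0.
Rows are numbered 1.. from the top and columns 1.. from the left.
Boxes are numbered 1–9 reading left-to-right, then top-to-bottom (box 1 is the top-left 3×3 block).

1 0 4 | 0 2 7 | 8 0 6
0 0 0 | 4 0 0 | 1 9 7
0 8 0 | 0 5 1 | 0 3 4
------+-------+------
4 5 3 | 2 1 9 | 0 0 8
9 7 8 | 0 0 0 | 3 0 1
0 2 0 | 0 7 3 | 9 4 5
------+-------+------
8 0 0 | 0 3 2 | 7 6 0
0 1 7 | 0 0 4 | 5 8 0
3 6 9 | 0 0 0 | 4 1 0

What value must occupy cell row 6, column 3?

1

Cell row 6, column 3 itself could take any of {1, 6} by direct elimination.
Consider where 1 can go in box 4.
row 6, column 1 is out (column 1 already has a 1).
So the only cell in box 4 that can hold 1 is row 6, column 3.
Therefore row 6, column 3 = 1.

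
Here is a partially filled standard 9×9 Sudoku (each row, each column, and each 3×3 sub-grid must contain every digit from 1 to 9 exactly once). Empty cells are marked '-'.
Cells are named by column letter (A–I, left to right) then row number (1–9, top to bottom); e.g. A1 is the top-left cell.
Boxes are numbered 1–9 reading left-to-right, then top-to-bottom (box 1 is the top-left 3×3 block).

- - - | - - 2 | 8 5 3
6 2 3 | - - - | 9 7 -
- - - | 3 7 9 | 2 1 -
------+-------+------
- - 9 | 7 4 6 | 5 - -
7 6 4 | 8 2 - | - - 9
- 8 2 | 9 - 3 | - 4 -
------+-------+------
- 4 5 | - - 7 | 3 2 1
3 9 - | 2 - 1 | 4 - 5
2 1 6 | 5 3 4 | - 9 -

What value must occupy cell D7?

6

Row 7 already contains {1, 2, 3, 4, 5, 7}.
Column D already contains {2, 3, 5, 7, 8, 9}.
Its 3×3 block (box 8) already contains {1, 2, 3, 4, 5, 7}.
The only value from 1–9 not eliminated is 6, so D7 = 6.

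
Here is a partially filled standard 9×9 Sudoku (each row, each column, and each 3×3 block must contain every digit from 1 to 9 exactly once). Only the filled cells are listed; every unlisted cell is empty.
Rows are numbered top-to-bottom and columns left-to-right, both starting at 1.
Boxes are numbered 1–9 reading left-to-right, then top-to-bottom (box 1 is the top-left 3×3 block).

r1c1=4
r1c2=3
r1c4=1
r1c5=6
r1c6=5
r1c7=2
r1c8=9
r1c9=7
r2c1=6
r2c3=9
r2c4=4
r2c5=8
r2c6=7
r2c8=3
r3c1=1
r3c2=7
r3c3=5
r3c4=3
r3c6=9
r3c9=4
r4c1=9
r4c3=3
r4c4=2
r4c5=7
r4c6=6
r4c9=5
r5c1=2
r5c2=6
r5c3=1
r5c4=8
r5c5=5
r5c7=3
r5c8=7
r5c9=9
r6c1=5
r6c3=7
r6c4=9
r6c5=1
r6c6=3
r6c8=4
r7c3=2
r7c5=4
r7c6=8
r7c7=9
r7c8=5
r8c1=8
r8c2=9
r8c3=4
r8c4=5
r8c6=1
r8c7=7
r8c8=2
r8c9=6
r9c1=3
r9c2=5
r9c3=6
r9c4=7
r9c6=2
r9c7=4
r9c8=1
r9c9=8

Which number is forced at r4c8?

8

Row 4 already contains {2, 3, 5, 6, 7, 9}.
Column 8 already contains {1, 2, 3, 4, 5, 7, 9}.
Its 3×3 block (box 6) already contains {3, 4, 5, 7, 9}.
The only value from 1–9 not eliminated is 8, so r4c8 = 8.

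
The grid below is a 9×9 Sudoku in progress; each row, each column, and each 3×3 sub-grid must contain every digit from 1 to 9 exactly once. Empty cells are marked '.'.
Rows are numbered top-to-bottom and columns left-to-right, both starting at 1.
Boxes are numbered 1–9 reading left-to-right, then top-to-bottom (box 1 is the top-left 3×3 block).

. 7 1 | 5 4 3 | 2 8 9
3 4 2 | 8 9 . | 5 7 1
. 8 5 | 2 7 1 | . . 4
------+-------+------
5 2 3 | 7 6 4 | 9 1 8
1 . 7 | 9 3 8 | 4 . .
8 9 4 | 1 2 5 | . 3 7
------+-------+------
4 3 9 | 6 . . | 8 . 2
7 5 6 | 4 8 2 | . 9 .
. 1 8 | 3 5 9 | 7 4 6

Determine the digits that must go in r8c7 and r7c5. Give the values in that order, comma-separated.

For r8c7:
  Consider where 1 can go in box 9.
  r7c8 is out (column 8 already has a 1).
  r8c9 is out (column 9 already has a 1).
  So the only cell in box 9 that can hold 1 is r8c7.
  So r8c7 = 1.
For r7c5:
  Row 7 already contains {2, 3, 4, 6, 8, 9}.
  Column 5 already contains {2, 3, 4, 5, 6, 7, 8, 9}.
  Its 3×3 block (box 8) already contains {2, 3, 4, 5, 6, 8, 9}.
  The only value from 1–9 not eliminated is 1, so r7c5 = 1.

1,1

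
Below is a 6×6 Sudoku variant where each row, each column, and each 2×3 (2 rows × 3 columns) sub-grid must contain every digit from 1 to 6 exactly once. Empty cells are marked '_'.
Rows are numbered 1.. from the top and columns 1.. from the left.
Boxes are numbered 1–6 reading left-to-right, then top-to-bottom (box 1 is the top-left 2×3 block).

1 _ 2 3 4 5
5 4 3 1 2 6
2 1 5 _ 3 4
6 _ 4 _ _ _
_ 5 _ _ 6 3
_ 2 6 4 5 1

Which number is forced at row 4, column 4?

5

Cell row 4, column 4 itself could take any of {2, 5} by direct elimination.
Consider where 5 can go in column 4.
row 3, column 4 is out (row 3 already has a 5).
row 5, column 4 is out (row 5 already has a 5).
So the only cell in column 4 that can hold 5 is row 4, column 4.
Therefore row 4, column 4 = 5.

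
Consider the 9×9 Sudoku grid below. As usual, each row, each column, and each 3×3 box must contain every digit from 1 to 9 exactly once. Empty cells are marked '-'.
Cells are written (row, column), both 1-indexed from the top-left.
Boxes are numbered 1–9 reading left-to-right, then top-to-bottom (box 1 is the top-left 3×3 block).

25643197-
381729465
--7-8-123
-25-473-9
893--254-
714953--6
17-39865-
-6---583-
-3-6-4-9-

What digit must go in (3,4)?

Row 3 already contains {1, 2, 3, 7, 8}.
Column 4 already contains {3, 4, 6, 7, 9}.
Its 3×3 block (box 2) already contains {1, 2, 3, 4, 7, 8, 9}.
The only value from 1–9 not eliminated is 5, so (3,4) = 5.

5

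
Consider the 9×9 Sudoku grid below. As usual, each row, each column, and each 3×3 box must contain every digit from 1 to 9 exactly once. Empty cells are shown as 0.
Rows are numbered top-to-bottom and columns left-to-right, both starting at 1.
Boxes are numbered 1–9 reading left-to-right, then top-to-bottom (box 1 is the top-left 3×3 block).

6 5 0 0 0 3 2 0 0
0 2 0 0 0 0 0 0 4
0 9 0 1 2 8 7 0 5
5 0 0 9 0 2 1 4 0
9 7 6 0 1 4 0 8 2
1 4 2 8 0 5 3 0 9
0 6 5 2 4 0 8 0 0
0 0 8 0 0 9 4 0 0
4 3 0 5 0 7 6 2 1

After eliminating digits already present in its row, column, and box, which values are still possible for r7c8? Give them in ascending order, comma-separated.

Row 7 already contains {2, 4, 5, 6, 8}.
Column 8 already contains {2, 4, 8}.
Its 3×3 block (box 9) already contains {1, 2, 4, 6, 8}.
Removing those from 1–9 leaves {3, 7, 9} as the candidates for r7c8.

3,7,9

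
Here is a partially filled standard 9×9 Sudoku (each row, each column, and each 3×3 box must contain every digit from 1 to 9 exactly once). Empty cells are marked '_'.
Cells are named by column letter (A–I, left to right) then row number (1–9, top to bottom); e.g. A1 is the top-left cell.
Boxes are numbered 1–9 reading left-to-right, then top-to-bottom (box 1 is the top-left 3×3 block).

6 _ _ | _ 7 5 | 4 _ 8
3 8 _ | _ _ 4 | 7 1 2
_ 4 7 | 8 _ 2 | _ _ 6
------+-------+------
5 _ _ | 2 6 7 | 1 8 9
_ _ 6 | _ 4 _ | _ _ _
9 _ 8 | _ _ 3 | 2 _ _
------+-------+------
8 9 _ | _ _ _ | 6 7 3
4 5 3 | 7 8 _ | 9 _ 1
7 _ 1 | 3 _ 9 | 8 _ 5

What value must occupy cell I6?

Cell I6 itself could take any of {4, 7} by direct elimination.
Consider where 4 can go in column I.
I5 is out (row 5 already has a 4).
So the only cell in column I that can hold 4 is I6.
Therefore I6 = 4.

4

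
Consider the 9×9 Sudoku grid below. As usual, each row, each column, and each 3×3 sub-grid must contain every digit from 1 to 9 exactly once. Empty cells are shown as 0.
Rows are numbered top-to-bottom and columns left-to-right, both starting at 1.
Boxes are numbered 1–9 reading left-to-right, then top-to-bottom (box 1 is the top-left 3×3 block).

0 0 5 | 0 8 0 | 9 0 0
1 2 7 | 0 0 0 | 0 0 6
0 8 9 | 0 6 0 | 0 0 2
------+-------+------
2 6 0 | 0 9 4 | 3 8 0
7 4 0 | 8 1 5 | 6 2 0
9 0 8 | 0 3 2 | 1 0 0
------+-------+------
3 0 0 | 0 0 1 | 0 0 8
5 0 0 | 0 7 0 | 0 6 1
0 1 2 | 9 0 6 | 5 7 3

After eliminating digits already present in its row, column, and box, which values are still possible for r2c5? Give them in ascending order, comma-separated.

Row 2 already contains {1, 2, 6, 7}.
Column 5 already contains {1, 3, 6, 7, 8, 9}.
Its 3×3 block (box 2) already contains {6, 8}.
Removing those from 1–9 leaves {4, 5} as the candidates for r2c5.

4,5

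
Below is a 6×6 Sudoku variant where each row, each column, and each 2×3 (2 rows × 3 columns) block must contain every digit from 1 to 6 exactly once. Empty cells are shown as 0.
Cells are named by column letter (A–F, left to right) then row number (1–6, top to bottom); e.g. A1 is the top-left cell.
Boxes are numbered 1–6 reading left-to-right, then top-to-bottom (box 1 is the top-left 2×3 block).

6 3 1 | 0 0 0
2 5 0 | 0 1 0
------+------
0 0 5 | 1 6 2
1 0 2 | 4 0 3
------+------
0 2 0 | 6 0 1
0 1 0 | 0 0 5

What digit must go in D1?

5

Cell D1 itself could take any of {2, 5} by direct elimination.
Consider where 5 can go in column D.
D2 is out (row 2 already has a 5).
D6 is out (row 6 already has a 5).
So the only cell in column D that can hold 5 is D1.
Therefore D1 = 5.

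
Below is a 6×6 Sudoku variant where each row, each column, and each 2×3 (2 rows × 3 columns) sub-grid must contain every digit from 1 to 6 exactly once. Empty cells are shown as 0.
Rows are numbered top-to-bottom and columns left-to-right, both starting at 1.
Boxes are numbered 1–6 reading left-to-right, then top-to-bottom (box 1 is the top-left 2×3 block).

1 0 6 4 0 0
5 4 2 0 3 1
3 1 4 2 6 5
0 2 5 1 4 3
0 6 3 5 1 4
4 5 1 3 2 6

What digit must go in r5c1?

2

Row 5 already contains {1, 3, 4, 5, 6}.
Column 1 already contains {1, 3, 4, 5}.
Its 2×3 block (box 5) already contains {1, 3, 4, 5, 6}.
The only value from 1–6 not eliminated is 2, so r5c1 = 2.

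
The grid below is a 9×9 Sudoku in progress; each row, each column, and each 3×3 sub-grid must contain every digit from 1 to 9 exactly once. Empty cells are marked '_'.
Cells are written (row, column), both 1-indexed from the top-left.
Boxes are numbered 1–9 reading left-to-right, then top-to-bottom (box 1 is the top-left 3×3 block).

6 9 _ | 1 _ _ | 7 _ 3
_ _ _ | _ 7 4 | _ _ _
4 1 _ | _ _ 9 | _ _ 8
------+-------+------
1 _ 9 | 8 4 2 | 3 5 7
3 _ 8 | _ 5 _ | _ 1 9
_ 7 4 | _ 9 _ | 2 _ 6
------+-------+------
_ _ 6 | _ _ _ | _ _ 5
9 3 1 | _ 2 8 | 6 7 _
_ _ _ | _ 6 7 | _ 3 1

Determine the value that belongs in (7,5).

Cell (7,5) itself could take any of {1, 3} by direct elimination.
Consider where 1 can go in column 5.
(1,5) is out (row 1 already has a 1).
(3,5) is out (row 3 already has a 1).
So the only cell in column 5 that can hold 1 is (7,5).
Therefore (7,5) = 1.

1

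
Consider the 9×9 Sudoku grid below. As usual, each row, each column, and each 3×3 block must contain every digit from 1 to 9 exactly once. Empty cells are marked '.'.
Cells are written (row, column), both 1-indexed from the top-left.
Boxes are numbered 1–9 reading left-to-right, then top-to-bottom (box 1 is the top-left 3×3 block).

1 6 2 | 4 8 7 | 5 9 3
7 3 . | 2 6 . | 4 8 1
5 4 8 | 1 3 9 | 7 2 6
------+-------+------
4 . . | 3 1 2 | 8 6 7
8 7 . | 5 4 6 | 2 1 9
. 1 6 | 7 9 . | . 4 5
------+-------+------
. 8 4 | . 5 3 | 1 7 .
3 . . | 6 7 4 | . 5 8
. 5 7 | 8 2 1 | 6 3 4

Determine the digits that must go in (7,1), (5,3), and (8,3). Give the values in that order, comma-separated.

6,3,1

For (7,1):
  Consider where 6 can go in column 1.
  (6,1) is out (row 6 already has a 6).
  (9,1) is out (row 9 already has a 6).
  So the only cell in column 1 that can hold 6 is (7,1).
  So (7,1) = 6.
For (5,3):
  Row 5 already contains {1, 2, 4, 5, 6, 7, 8, 9}.
  Column 3 already contains {2, 4, 6, 7, 8}.
  Its 3×3 block (box 4) already contains {1, 4, 6, 7, 8}.
  The only value from 1–9 not eliminated is 3, so (5,3) = 3.
For (8,3):
  Consider where 1 can go in column 3.
  (2,3) is out (row 2 already has a 1).
  (4,3) is out (row 4 already has a 1).
  (5,3) is out (row 5 already has a 1).
  So the only cell in column 3 that can hold 1 is (8,3).
  So (8,3) = 1.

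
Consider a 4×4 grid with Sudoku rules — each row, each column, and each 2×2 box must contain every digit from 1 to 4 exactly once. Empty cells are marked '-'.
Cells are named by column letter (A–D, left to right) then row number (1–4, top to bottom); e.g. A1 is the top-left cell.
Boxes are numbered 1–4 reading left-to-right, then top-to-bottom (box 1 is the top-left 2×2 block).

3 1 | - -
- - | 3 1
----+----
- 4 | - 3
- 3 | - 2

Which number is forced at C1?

Cell C1 itself could take any of {2, 4} by direct elimination.
Consider where 2 can go in row 1.
D1 is out (column D already has a 2).
So the only cell in row 1 that can hold 2 is C1.
Therefore C1 = 2.

2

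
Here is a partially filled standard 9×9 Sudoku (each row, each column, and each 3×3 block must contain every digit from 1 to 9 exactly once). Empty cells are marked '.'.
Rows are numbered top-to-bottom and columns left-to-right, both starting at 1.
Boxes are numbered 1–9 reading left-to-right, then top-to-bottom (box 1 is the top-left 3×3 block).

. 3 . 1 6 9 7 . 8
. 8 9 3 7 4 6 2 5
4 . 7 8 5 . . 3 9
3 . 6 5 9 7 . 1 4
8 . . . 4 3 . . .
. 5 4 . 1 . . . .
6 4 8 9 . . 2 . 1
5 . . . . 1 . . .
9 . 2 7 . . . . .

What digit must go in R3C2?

Cell R3C2 itself could take any of {1, 2, 6} by direct elimination.
Consider where 6 can go in column 2.
R4C2 is out (row 4 already has a 6).
R5C2 is out (box 4 already has a 6).
R8C2 is out (box 7 already has a 6).
R9C2 is out (box 7 already has a 6).
So the only cell in column 2 that can hold 6 is R3C2.
Therefore R3C2 = 6.

6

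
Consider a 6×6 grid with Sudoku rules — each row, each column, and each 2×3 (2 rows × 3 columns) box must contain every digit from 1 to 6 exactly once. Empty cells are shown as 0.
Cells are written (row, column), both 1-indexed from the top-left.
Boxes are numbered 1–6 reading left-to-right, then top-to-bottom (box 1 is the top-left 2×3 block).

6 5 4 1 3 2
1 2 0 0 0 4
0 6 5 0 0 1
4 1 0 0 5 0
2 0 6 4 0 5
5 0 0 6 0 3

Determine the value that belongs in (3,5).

Cell (3,5) itself could take any of {2, 4} by direct elimination.
Consider where 4 can go in box 4.
(3,4) is out (column 4 already has a 4).
(4,4) is out (row 4 already has a 4).
(4,6) is out (row 4 already has a 4).
So the only cell in box 4 that can hold 4 is (3,5).
Therefore (3,5) = 4.

4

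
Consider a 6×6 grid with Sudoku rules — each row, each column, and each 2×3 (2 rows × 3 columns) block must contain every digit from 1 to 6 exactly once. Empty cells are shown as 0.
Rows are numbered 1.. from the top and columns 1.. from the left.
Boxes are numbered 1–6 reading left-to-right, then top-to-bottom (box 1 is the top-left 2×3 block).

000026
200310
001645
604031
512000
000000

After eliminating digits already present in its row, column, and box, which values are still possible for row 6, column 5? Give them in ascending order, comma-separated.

5,6

Row 6 already contains {}.
Column 5 already contains {1, 2, 3, 4}.
Its 2×3 block (box 6) already contains {}.
Removing those from 1–6 leaves {5, 6} as the candidates for row 6, column 5.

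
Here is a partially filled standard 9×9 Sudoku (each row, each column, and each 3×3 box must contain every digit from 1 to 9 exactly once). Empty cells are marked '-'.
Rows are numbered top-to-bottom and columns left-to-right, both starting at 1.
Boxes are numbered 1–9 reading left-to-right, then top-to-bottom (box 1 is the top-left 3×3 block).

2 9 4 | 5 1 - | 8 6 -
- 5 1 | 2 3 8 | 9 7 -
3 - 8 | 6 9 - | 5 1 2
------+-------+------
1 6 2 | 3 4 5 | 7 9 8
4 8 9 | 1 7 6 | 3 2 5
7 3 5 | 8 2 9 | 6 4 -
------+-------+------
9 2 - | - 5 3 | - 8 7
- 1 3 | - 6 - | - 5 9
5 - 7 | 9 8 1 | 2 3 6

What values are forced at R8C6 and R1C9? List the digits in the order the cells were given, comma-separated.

For R8C6:
  Consider where 2 can go in column 6.
  R1C6 is out (row 1 already has a 2).
  R3C6 is out (row 3 already has a 2).
  So the only cell in column 6 that can hold 2 is R8C6.
  So R8C6 = 2.
For R1C9:
  Row 1 already contains {1, 2, 4, 5, 6, 8, 9}.
  Column 9 already contains {2, 5, 6, 7, 8, 9}.
  Its 3×3 block (box 3) already contains {1, 2, 5, 6, 7, 8, 9}.
  The only value from 1–9 not eliminated is 3, so R1C9 = 3.

2,3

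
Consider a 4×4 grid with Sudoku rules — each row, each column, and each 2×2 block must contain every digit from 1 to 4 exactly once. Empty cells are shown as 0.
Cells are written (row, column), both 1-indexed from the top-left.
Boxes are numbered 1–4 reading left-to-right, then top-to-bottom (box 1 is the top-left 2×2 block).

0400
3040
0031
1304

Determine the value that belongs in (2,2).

Cell (2,2) itself could take any of {1, 2} by direct elimination.
Consider where 1 can go in row 2.
(2,4) is out (column 4 already has a 1).
So the only cell in row 2 that can hold 1 is (2,2).
Therefore (2,2) = 1.

1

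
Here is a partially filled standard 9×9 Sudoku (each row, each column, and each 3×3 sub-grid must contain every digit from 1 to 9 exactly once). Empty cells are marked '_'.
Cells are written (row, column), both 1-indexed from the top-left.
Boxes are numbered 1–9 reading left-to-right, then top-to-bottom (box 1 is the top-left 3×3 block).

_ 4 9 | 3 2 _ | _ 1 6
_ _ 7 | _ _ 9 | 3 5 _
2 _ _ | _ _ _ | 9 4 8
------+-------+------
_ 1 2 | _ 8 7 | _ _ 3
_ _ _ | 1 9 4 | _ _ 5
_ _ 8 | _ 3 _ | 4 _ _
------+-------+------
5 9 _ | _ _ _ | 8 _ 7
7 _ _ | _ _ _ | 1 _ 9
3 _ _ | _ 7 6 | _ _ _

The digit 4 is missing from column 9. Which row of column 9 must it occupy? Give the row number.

Consider where 4 can go in column 9.
(2,9) is out (box 3 already has a 4).
(6,9) is out (row 6 already has a 4).
So the only cell in column 9 that can hold 4 is (9,9).
That is row 9.

9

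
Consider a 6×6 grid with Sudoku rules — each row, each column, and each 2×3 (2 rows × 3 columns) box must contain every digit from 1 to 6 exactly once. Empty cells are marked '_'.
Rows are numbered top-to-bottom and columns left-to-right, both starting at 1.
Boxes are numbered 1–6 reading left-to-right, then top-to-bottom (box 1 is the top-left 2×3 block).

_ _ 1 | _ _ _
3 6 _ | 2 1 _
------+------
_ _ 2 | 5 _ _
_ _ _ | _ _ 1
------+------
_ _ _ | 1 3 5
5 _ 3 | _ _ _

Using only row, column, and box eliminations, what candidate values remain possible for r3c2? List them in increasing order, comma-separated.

1,3,4

Row 3 already contains {2, 5}.
Column 2 already contains {6}.
Its 2×3 block (box 3) already contains {2}.
Removing those from 1–6 leaves {1, 3, 4} as the candidates for r3c2.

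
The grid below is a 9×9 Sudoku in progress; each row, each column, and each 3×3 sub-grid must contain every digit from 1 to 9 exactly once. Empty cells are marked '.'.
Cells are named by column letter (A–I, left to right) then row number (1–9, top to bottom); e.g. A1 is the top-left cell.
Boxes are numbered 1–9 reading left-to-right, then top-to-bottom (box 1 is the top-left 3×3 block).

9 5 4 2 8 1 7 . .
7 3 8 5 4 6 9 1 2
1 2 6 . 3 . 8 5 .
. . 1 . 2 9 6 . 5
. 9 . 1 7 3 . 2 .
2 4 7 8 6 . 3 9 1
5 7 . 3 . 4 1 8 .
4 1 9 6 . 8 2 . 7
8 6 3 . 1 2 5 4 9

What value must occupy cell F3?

7

Row 3 already contains {1, 2, 3, 5, 6, 8}.
Column F already contains {1, 2, 3, 4, 6, 8, 9}.
Its 3×3 block (box 2) already contains {1, 2, 3, 4, 5, 6, 8}.
The only value from 1–9 not eliminated is 7, so F3 = 7.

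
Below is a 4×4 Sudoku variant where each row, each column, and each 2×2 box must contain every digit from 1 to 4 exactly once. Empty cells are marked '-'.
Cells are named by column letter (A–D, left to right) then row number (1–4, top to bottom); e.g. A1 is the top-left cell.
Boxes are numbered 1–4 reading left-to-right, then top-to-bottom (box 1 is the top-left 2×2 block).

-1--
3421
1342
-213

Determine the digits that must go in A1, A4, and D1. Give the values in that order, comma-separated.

2,4,4

For A1:
  Row 1 already contains {1}.
  Column A already contains {1, 3}.
  Its 2×2 block (box 1) already contains {1, 3, 4}.
  The only value from 1–4 not eliminated is 2, so A1 = 2.
For A4:
  Row 4 already contains {1, 2, 3}.
  Column A already contains {1, 3}.
  Its 2×2 block (box 3) already contains {1, 2, 3}.
  The only value from 1–4 not eliminated is 4, so A4 = 4.
For D1:
  Row 1 already contains {1}.
  Column D already contains {1, 2, 3}.
  Its 2×2 block (box 2) already contains {1, 2}.
  The only value from 1–4 not eliminated is 4, so D1 = 4.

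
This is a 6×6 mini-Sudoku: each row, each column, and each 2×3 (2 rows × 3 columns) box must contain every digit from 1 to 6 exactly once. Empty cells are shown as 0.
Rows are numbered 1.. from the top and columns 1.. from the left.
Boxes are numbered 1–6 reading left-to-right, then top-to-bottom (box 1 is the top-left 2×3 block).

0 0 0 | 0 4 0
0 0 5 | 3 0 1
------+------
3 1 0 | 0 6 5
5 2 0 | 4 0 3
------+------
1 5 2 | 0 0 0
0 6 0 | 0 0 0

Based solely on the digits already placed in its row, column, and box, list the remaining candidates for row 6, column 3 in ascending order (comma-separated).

3,4

Row 6 already contains {6}.
Column 3 already contains {2, 5}.
Its 2×3 block (box 5) already contains {1, 2, 5, 6}.
Removing those from 1–6 leaves {3, 4} as the candidates for row 6, column 3.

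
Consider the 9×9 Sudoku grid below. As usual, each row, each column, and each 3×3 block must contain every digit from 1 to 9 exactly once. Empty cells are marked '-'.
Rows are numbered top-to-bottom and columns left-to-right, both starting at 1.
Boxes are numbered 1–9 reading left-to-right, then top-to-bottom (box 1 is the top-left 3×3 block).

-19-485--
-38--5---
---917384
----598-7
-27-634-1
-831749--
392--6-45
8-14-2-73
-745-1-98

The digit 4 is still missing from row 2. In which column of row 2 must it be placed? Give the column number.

1

Consider where 4 can go in row 2.
r2c4 is out (column 4 already has a 4).
r2c5 is out (column 5 already has a 4).
r2c7 is out (column 7 already has a 4).
r2c8 is out (column 8 already has a 4).
r2c9 is out (column 9 already has a 4).
So the only cell in row 2 that can hold 4 is r2c1.
That is column 1.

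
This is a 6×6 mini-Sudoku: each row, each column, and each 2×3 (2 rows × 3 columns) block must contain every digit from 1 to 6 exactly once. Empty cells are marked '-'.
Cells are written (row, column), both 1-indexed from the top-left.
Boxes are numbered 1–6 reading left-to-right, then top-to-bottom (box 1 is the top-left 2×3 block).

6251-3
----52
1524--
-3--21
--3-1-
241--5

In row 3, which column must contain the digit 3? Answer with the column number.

5

Consider where 3 can go in row 3.
(3,6) is out (column 6 already has a 3).
So the only cell in row 3 that can hold 3 is (3,5).
That is column 5.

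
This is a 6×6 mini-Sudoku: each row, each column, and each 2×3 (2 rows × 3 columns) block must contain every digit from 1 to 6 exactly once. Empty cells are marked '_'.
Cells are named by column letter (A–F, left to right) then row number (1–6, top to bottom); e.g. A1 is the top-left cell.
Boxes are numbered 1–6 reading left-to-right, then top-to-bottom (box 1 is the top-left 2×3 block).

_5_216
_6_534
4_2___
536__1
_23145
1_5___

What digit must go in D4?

Row 4 already contains {1, 3, 5, 6}.
Column D already contains {1, 2, 5}.
Its 2×3 block (box 4) already contains {1}.
The only value from 1–6 not eliminated is 4, so D4 = 4.

4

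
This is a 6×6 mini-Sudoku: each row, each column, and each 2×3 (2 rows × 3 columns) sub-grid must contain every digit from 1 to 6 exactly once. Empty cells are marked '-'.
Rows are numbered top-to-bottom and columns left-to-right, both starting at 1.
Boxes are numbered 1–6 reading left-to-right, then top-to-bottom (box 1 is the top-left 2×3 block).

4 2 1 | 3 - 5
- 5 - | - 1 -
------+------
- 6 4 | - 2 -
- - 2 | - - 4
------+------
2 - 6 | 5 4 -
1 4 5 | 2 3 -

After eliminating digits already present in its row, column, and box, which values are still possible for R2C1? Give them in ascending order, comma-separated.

Row 2 already contains {1, 5}.
Column 1 already contains {1, 2, 4}.
Its 2×3 block (box 1) already contains {1, 2, 4, 5}.
Removing those from 1–6 leaves {3, 6} as the candidates for R2C1.

3,6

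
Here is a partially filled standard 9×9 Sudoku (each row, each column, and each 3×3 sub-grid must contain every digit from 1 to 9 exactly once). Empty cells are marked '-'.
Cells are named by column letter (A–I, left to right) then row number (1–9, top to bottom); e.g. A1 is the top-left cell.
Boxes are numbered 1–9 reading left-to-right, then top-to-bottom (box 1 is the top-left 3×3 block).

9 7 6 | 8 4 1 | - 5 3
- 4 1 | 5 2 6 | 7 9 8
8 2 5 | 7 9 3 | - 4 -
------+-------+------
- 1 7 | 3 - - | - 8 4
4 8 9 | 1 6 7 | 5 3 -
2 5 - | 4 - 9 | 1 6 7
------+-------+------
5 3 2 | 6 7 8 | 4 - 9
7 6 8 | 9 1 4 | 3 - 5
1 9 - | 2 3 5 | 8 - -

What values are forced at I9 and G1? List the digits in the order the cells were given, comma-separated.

For I9:
  Row 9 already contains {1, 2, 3, 5, 8, 9}.
  Column I already contains {3, 4, 5, 7, 8, 9}.
  Its 3×3 block (box 9) already contains {3, 4, 5, 8, 9}.
  The only value from 1–9 not eliminated is 6, so I9 = 6.
For G1:
  Row 1 already contains {1, 3, 4, 5, 6, 7, 8, 9}.
  Column G already contains {1, 3, 4, 5, 7, 8}.
  Its 3×3 block (box 3) already contains {3, 4, 5, 7, 8, 9}.
  The only value from 1–9 not eliminated is 2, so G1 = 2.

6,2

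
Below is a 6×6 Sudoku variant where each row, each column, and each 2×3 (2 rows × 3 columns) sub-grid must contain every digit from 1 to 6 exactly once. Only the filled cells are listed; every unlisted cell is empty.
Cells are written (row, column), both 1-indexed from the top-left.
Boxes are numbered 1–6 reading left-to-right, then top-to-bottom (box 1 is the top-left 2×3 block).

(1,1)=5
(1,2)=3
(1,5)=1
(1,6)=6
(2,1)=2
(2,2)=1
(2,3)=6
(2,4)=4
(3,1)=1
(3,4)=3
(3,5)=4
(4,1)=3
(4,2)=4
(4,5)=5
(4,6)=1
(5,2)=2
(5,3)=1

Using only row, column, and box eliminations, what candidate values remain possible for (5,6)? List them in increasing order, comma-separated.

Row 5 already contains {1, 2}.
Column 6 already contains {1, 6}.
Its 2×3 block (box 6) already contains {}.
Removing those from 1–6 leaves {3, 4, 5} as the candidates for (5,6).

3,4,5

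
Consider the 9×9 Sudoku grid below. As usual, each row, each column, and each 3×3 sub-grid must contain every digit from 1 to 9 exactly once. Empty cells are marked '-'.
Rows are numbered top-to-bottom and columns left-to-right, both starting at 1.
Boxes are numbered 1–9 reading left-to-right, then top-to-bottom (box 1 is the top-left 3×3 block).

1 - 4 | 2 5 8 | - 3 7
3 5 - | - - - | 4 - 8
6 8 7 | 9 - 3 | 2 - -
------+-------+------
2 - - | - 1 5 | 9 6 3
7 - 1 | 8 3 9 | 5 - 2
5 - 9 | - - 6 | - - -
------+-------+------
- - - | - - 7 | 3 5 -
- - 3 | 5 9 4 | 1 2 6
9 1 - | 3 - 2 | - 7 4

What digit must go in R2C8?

Cell R2C8 itself could take any of {1, 9} by direct elimination.
Consider where 9 can go in row 2.
R2C3 is out (column 3 already has a 9).
R2C4 is out (column 4 already has a 9).
R2C5 is out (column 5 already has a 9).
R2C6 is out (column 6 already has a 9).
So the only cell in row 2 that can hold 9 is R2C8.
Therefore R2C8 = 9.

9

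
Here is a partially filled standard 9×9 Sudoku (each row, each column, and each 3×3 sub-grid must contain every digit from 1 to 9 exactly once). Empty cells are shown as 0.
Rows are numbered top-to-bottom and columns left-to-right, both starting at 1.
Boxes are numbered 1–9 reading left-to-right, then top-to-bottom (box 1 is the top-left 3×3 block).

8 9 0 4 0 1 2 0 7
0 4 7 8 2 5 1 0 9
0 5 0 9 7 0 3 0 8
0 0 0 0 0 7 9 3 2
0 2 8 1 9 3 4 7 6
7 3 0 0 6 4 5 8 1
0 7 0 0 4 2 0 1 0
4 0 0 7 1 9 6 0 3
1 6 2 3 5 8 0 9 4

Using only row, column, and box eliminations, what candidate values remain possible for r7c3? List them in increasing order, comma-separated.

Row 7 already contains {1, 2, 4, 7}.
Column 3 already contains {2, 7, 8}.
Its 3×3 block (box 7) already contains {1, 2, 4, 6, 7}.
Removing those from 1–9 leaves {3, 5, 9} as the candidates for r7c3.

3,5,9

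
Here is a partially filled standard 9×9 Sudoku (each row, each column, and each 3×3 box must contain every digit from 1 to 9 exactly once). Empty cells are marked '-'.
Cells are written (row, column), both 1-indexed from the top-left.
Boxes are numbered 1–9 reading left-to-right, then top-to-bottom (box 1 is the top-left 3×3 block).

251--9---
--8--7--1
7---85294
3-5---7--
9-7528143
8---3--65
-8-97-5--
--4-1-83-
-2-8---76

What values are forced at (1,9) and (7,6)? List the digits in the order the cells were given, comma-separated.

7,4

For (1,9):
  Consider where 7 can go in row 1.
  (1,4) is out (box 2 already has a 7).
  (1,5) is out (column 5 already has a 7).
  (1,7) is out (column 7 already has a 7).
  (1,8) is out (column 8 already has a 7).
  So the only cell in row 1 that can hold 7 is (1,9).
  So (1,9) = 7.
For (7,6):
  Consider where 4 can go in row 7.
  (7,1) is out (box 7 already has a 4).
  (7,3) is out (column 3 already has a 4).
  (7,8) is out (column 8 already has a 4).
  (7,9) is out (column 9 already has a 4).
  So the only cell in row 7 that can hold 4 is (7,6).
  So (7,6) = 4.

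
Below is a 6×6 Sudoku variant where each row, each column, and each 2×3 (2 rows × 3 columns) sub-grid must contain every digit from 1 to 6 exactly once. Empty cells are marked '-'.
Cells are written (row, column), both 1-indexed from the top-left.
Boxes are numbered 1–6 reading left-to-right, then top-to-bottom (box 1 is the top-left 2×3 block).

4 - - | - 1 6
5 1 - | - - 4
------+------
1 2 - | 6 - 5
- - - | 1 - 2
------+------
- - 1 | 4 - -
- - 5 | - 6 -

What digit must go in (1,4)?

5

Cell (1,4) itself could take any of {2, 3, 5} by direct elimination.
Consider where 5 can go in column 4.
(2,4) is out (row 2 already has a 5).
(6,4) is out (row 6 already has a 5).
So the only cell in column 4 that can hold 5 is (1,4).
Therefore (1,4) = 5.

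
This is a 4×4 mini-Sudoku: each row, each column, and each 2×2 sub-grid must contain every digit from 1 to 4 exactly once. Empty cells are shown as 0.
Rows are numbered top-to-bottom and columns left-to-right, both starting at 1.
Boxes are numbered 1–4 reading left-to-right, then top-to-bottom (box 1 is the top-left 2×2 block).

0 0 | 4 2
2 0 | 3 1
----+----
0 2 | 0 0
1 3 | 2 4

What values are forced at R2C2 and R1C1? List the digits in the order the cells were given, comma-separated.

4,3

For R2C2:
  Row 2 already contains {1, 2, 3}.
  Column 2 already contains {2, 3}.
  Its 2×2 block (box 1) already contains {2}.
  The only value from 1–4 not eliminated is 4, so R2C2 = 4.
For R1C1:
  Row 1 already contains {2, 4}.
  Column 1 already contains {1, 2}.
  Its 2×2 block (box 1) already contains {2}.
  The only value from 1–4 not eliminated is 3, so R1C1 = 3.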